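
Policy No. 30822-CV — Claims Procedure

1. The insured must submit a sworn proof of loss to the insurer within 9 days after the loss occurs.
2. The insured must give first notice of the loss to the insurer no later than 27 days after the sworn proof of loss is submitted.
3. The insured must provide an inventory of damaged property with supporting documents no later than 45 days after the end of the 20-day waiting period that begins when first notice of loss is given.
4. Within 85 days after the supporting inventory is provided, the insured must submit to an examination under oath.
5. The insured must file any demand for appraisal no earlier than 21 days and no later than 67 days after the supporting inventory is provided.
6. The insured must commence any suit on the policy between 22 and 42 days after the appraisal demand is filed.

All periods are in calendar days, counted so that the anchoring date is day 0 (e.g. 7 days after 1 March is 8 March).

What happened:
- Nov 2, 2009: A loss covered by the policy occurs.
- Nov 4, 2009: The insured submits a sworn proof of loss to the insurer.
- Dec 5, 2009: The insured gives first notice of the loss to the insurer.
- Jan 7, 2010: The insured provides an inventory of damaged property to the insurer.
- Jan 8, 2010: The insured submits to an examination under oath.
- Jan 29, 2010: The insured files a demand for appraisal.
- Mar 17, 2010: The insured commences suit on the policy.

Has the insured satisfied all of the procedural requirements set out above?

No

Step 1 — counting 9 days from Nov 2, 2009 (when the loss occurs) gives a deadline of Nov 11, 2009; Nov 4, 2009 is within that limit.
Step 2 — counting 27 days from Nov 4, 2009 (when the sworn proof of loss is submitted) gives a deadline of Dec 1, 2009; not done until Dec 5, 2009, 4 days after the deadline.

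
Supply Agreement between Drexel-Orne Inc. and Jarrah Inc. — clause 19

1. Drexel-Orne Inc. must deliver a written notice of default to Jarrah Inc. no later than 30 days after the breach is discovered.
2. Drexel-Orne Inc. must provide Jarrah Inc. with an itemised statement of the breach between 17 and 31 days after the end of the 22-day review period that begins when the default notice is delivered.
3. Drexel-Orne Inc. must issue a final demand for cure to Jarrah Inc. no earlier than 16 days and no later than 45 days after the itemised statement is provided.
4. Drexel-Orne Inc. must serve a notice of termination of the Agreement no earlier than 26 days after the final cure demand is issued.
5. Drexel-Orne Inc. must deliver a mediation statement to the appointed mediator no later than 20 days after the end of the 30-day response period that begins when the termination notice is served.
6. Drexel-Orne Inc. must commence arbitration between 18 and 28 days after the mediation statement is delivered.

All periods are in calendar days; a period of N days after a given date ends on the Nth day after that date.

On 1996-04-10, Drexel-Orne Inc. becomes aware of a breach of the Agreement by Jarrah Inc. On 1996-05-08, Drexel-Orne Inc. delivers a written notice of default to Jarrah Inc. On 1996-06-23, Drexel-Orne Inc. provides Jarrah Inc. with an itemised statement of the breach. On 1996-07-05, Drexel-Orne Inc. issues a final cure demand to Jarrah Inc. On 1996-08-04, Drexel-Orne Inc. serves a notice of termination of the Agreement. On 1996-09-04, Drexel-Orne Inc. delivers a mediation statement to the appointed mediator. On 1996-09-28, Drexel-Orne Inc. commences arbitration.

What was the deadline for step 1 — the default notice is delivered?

Step 1 runs from 1996-04-10, when the breach is discovered. 30 days after 1996-04-10 is 1996-05-10.

1996-05-10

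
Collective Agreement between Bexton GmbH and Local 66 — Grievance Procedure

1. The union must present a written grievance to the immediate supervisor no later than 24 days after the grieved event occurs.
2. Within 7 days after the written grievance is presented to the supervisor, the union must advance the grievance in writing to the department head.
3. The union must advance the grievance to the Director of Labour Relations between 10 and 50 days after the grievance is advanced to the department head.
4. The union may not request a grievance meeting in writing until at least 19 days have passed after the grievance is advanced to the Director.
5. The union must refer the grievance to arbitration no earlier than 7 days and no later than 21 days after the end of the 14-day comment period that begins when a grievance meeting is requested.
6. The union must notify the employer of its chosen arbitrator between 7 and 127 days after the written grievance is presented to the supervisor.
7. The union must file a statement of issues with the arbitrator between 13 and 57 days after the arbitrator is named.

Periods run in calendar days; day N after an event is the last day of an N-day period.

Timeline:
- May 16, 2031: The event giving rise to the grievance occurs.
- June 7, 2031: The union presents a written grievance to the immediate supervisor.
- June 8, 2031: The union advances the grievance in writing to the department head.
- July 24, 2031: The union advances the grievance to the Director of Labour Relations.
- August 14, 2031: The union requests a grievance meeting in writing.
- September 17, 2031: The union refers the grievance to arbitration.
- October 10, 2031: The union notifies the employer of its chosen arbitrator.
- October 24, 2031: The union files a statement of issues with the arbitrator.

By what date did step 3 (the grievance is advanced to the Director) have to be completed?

Step 3 runs from June 8, 2031, when the grievance is advanced to the department head. The window is 10–50 days after June 8, 2031; it closes on July 28, 2031.

July 28, 2031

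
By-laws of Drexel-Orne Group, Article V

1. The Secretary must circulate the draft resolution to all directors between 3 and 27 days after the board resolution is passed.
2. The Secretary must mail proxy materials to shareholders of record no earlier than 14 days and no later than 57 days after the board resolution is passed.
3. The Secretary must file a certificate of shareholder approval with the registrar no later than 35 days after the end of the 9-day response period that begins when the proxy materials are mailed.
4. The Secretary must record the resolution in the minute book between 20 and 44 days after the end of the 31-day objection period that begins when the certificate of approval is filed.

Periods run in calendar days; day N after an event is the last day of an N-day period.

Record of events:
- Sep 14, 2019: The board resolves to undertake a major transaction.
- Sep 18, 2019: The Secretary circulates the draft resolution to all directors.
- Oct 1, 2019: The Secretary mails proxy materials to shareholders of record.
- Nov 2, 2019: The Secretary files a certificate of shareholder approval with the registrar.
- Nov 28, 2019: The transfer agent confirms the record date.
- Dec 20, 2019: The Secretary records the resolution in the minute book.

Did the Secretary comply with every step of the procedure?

Step 1 — 3 and 27 days from Sep 14, 2019 (when the board resolution is passed) are Sep 17, 2019 and Oct 11, 2019 respectively; Sep 18, 2019 falls inside that range.
Step 2 — 14 and 57 days from Sep 14, 2019 (when the board resolution is passed) are Sep 28, 2019 and Nov 10, 2019 respectively; done Oct 1, 2019 — within the window.
Step 3 — counting 35 days from Oct 10, 2019 (end of the 9-day response period, which began when the proxy materials are mailed on Oct 1, 2019) gives a deadline of Nov 14, 2019; Nov 2, 2019 is within that limit.
Step 4 — 20 and 44 days from Dec 3, 2019 (end of the 31-day objection period, which began when the certificate of approval is filed on Nov 2, 2019) are Dec 23, 2019 and Jan 16, 2020 respectively; done Dec 20, 2019 — 3 days before the window opened.

No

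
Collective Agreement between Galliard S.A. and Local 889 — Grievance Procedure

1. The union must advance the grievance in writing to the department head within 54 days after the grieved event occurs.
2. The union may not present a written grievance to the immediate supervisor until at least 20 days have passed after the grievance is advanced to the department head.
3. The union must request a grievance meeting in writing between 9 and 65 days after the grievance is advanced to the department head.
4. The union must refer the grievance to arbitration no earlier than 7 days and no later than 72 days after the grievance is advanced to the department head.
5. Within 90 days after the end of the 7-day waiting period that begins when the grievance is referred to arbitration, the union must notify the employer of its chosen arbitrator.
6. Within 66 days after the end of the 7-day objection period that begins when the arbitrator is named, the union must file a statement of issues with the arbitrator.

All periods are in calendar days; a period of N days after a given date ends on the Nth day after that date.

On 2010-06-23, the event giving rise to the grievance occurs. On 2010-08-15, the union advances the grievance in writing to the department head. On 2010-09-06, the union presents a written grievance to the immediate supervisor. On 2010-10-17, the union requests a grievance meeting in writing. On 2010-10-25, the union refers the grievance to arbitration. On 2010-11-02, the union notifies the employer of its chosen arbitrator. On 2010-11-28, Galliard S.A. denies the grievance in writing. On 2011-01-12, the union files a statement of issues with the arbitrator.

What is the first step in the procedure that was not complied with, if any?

None — every step was satisfied

(1) due by 2010-06-23 + 54 days = 2010-08-16; 2010-08-15 is within that limit.
(2) permitted from 2010-08-15 + 20 days = 2010-09-04 onward; 2010-09-06 is on or after that date.
(3) the permitted window runs from 2010-08-15 + 9 = 2010-08-24 to 2010-08-15 + 65 = 2010-10-19; done 2010-10-17, which is between those dates.
(4) the permitted window runs from 2010-08-15 + 7 = 2010-08-22 to 2010-08-15 + 72 = 2010-10-26; 2010-10-25 falls inside that range.
(5) due by 2010-11-01 + 90 days = 2011-01-30; completed 2010-11-02, before the deadline.
(6) due by 2010-11-09 + 66 days = 2011-01-14; completed 2011-01-12, before the deadline.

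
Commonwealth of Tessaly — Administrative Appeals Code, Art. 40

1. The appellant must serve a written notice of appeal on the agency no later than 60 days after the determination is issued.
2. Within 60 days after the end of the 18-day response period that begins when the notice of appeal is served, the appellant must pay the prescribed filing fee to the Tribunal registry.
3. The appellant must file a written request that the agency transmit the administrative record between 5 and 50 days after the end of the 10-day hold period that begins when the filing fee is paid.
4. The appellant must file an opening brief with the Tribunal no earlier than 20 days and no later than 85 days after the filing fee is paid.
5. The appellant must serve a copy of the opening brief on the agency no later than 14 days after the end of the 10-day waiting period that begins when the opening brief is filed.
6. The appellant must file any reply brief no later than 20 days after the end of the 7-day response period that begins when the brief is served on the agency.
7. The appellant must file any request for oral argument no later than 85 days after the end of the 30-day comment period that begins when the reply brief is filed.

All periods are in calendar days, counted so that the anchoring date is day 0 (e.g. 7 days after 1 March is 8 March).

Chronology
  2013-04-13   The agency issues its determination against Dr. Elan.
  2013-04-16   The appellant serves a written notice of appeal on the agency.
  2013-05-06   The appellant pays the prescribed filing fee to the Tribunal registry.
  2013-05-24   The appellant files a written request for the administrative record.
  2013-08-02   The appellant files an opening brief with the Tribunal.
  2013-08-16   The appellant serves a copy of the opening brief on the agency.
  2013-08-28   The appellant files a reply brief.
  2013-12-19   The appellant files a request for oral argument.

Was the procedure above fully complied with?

Step 1 — counting 60 days from 2013-04-13 (when the determination is issued) gives a deadline of 2013-06-12; 2013-04-16 is within that limit.
Step 2 — counting 60 days from 2013-05-04 (end of the 18-day response period, which began when the notice of appeal is served on 2013-04-16) gives a deadline of 2013-07-03; 2013-05-06 is within that limit.
Step 3 — 5 and 50 days from 2013-05-16 (end of the 10-day hold period, which began when the filing fee is paid on 2013-05-06) are 2013-05-21 and 2013-07-05 respectively; done 2013-05-24 — within the window.
Step 4 — 20 and 85 days from 2013-05-06 (when the filing fee is paid) are 2013-05-26 and 2013-07-30 respectively; 2013-08-02 is 3 days past the end of the window.

No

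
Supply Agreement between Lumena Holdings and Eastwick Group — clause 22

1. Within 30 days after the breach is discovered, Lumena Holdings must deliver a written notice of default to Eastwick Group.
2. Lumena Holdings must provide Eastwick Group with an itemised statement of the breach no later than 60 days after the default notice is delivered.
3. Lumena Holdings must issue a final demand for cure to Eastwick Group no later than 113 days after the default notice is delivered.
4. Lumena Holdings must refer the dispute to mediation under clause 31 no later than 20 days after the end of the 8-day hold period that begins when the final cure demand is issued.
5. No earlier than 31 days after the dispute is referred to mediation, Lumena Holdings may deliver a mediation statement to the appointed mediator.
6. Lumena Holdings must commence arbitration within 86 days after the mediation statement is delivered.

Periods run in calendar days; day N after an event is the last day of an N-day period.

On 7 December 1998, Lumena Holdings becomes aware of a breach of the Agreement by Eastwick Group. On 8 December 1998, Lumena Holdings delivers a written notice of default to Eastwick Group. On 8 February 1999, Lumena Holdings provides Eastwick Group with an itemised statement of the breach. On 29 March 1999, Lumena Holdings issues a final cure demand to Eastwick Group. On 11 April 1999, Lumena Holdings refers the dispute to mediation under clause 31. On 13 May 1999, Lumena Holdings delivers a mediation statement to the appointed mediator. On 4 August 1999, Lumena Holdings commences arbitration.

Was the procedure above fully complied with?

No

(1) due by 7 December 1998 + 30 days = 6 January 1999; done 8 December 1998 — timely.
(2) due by 8 December 1998 + 60 days = 6 February 1999; done 8 February 1999 — 2 days late.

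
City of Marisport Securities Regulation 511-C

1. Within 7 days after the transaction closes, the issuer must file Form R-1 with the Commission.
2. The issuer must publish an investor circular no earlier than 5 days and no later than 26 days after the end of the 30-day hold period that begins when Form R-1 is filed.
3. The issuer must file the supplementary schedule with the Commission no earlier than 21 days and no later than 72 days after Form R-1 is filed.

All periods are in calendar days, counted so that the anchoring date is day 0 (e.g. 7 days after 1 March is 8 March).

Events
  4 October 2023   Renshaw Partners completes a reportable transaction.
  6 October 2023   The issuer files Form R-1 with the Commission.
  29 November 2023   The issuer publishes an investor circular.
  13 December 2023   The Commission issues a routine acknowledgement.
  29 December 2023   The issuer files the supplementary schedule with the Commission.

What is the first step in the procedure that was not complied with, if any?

Step 3

Step 1: 7 days after 4 October 2023 (when the transaction closes) is 11 October 2023; 6 October 2023 is within that limit.
Step 2: the window is 5–26 days after 5 November 2023 (end of the 30-day hold period, which began when Form R-1 is filed on 6 October 2023), so 10 November 2023 through 1 December 2023; done 29 November 2023, which is between those dates.
Step 3: the window is 21–72 days after 6 October 2023 (when Form R-1 is filed), so 27 October 2023 through 17 December 2023; done 29 December 2023 — 12 days after the window closed.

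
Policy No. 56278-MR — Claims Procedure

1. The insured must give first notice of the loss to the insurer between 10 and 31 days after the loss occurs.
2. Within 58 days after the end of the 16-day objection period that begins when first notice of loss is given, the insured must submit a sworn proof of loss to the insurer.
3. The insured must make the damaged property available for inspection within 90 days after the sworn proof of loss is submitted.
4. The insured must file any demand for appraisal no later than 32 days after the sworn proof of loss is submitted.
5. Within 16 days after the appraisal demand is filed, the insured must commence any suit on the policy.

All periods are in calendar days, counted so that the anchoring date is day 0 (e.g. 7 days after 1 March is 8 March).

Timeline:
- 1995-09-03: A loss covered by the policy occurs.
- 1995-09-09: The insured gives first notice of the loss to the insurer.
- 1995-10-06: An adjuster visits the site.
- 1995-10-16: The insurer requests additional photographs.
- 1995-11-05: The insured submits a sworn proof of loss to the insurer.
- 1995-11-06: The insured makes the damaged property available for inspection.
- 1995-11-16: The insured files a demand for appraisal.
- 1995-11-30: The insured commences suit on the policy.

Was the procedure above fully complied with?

Step 1: the window is 10–31 days after 1995-09-03 (when the loss occurs), so 1995-09-13 through 1995-10-04; 1995-09-09 is 4 days too early.
The analysis stops there.

No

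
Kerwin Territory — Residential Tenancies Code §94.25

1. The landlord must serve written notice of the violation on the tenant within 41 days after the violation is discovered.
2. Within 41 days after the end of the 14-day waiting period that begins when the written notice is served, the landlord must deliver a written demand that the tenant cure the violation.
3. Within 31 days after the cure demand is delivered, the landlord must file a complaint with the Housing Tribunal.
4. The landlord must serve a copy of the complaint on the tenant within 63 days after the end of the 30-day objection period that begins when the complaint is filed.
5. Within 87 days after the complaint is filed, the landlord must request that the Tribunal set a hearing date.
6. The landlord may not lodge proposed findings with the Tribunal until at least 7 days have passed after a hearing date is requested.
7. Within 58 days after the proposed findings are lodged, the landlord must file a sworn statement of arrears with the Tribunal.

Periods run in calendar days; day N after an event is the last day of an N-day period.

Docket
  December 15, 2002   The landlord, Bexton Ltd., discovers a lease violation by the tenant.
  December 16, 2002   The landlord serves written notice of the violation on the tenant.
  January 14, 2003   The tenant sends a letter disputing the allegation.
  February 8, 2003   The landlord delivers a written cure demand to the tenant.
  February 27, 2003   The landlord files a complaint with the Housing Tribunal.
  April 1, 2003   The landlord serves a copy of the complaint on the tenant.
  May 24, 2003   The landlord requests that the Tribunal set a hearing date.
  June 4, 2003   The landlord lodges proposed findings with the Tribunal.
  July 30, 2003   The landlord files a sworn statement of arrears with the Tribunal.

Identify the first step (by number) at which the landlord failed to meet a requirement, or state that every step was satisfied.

Step 1 — counting 41 days from December 15, 2002 (when the violation is discovered) gives a deadline of January 25, 2003; completed December 16, 2002, before the deadline.
Step 2 — counting 41 days from December 30, 2002 (end of the 14-day waiting period, which began when the written notice is served on December 16, 2002) gives a deadline of February 9, 2003; completed February 8, 2003, before the deadline.
Step 3 — counting 31 days from February 8, 2003 (when the cure demand is delivered) gives a deadline of March 11, 2003; done February 27, 2003 — timely.
Step 4 — counting 63 days from March 29, 2003 (end of the 30-day objection period, which began when the complaint is filed on February 27, 2003) gives a deadline of May 31, 2003; done April 1, 2003 — timely.
Step 5 — counting 87 days from February 27, 2003 (when the complaint is filed) gives a deadline of May 25, 2003; done May 24, 2003 — timely.
Step 6 — must wait 7 days from May 24, 2003 (when a hearing date is requested), so not before May 31, 2003; done June 4, 2003, after the minimum wait.
Step 7 — counting 58 days from June 4, 2003 (when the proposed findings are lodged) gives a deadline of August 1, 2003; July 30, 2003 is within that limit.

None — every step was satisfied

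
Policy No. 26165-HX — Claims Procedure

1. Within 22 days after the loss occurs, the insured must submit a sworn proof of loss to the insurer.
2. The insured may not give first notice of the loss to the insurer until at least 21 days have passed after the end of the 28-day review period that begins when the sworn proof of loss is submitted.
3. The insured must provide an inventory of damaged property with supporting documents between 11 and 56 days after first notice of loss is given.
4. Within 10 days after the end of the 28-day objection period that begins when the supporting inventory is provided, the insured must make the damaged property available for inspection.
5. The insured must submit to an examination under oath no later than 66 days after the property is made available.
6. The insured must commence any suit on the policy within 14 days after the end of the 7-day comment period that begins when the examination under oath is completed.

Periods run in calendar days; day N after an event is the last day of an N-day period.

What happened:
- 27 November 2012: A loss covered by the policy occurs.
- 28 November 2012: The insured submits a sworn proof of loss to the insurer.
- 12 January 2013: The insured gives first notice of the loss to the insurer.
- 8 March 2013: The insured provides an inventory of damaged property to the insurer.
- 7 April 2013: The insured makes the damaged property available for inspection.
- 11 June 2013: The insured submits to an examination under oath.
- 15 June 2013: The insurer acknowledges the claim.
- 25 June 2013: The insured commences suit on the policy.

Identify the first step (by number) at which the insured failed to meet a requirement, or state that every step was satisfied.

Step 2

(1) due by 27 November 2012 + 22 days = 19 December 2012; done 28 November 2012 — timely.
(2) permitted from 26 December 2012 + 21 days = 16 January 2013 onward; acted on 12 January 2013, 4 days prematurely.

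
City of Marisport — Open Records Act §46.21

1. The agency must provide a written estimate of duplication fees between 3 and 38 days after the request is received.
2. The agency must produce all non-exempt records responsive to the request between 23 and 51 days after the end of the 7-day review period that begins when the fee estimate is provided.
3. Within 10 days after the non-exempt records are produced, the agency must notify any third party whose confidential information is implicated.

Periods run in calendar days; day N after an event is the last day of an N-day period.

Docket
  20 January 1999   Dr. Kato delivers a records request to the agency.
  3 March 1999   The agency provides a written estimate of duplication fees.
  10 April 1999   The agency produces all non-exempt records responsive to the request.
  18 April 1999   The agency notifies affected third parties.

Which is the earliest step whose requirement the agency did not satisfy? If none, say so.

Step 1: the window is 3–38 days after 20 January 1999 (when the request is received), so 23 January 1999 through 27 February 1999; 3 March 1999 is 4 days past the end of the window.
That is the first point of non-compliance.

Step 1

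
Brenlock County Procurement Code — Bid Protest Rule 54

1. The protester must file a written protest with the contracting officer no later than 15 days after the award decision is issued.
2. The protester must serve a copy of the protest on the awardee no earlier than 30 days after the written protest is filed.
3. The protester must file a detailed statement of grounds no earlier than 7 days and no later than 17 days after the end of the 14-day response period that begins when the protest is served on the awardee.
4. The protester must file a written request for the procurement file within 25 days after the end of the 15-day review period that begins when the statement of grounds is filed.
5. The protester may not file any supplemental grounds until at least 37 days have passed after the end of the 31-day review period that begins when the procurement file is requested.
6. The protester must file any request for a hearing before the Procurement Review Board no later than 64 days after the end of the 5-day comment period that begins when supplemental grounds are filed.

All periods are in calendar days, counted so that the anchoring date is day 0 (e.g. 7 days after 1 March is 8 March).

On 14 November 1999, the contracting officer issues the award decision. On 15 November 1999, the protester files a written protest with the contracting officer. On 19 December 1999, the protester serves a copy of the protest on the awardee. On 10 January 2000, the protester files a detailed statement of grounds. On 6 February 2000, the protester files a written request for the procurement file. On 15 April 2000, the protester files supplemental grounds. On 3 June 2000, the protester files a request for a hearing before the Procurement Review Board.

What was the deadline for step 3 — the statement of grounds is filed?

19 January 2000

The protest is served on the awardee on 19 December 1999; the 14-day response period therefore ends 2 January 2000, and step 3 runs from that date. The window is 7–17 days after 2 January 2000; it closes on 19 January 2000.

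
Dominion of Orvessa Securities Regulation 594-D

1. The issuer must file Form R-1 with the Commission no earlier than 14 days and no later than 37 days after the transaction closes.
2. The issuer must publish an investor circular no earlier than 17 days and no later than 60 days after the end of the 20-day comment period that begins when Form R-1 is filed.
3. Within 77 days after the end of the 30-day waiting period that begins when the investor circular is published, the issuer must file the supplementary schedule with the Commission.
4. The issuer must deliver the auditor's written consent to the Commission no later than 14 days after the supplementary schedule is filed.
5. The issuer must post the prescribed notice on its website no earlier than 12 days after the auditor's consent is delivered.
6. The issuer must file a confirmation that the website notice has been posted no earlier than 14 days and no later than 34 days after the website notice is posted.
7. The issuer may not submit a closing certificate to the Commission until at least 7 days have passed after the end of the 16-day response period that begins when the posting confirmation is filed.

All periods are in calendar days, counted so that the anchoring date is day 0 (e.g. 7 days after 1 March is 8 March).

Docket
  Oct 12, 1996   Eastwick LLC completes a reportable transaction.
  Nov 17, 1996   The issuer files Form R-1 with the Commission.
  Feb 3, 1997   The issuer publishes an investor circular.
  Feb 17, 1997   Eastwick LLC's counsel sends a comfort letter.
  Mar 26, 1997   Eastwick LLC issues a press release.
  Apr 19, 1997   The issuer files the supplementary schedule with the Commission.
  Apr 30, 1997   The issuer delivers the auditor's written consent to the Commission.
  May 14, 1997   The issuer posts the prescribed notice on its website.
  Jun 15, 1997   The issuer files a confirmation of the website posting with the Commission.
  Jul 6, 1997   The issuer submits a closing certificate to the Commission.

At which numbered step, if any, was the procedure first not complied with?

(1) the permitted window runs from Oct 12, 1996 + 14 = Oct 26, 1996 to Oct 12, 1996 + 37 = Nov 18, 1996; done Nov 17, 1996, which is between those dates.
(2) the permitted window runs from Dec 7, 1996 + 17 = Dec 24, 1996 to Dec 7, 1996 + 60 = Feb 5, 1997; done Feb 3, 1997 — within the window.
(3) due by Mar 5, 1997 + 77 days = May 21, 1997; completed Apr 19, 1997, before the deadline.
(4) due by Apr 19, 1997 + 14 days = May 3, 1997; done Apr 30, 1997 — timely.
(5) permitted from Apr 30, 1997 + 12 days = May 12, 1997 onward; done May 14, 1997, after the minimum wait.
(6) the permitted window runs from May 14, 1997 + 14 = May 28, 1997 to May 14, 1997 + 34 = Jun 17, 1997; Jun 15, 1997 falls inside that range.
(7) permitted from Jul 1, 1997 + 7 days = Jul 8, 1997 onward; Jul 6, 1997 is 2 days before the earliest permitted date.
No need to go further; step 7 was not satisfied.

Step 7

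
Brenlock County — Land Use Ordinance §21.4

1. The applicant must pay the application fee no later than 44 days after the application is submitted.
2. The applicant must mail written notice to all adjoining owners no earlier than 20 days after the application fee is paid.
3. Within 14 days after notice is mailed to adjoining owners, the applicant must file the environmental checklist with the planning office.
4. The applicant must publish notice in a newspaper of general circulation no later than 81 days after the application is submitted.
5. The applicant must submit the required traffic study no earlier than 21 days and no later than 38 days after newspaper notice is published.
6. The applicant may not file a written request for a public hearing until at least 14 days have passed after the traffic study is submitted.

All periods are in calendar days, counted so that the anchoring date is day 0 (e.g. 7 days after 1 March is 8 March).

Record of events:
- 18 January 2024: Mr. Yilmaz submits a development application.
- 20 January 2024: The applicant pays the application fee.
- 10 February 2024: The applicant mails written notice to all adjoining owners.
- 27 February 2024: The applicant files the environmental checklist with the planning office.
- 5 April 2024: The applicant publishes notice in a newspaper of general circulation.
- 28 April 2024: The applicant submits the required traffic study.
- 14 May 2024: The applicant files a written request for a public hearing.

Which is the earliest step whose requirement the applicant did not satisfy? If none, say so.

Step 1: 44 days after 18 January 2024 (when the application is submitted) is 2 March 2024; done 20 January 2024 — timely.
Step 2: the earliest permitted date is 20 days after 20 January 2024 (when the application fee is paid), i.e. 9 February 2024; 10 February 2024 is on or after that date.
Step 3: 14 days after 10 February 2024 (when notice is mailed to adjoining owners) is 24 February 2024; 27 February 2024 misses that deadline by 3 days.
That is the first point of non-compliance.

Step 3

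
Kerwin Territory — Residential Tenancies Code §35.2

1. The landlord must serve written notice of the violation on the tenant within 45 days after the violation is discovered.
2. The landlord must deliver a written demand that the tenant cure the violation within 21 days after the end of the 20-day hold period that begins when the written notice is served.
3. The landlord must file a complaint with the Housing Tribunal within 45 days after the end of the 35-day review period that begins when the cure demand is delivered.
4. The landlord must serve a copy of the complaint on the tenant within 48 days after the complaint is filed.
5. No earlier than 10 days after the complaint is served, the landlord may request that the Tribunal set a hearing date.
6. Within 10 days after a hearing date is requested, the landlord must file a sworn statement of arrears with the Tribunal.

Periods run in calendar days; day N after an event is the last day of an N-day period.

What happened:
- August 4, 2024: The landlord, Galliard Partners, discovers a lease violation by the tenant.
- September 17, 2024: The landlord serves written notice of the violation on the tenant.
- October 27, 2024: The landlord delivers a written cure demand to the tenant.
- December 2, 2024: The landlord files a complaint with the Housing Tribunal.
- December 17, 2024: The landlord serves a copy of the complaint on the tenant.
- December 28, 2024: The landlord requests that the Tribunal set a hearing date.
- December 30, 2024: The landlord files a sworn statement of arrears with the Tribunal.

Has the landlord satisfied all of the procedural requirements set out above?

Yes

(1) due by August 4, 2024 + 45 days = September 18, 2024; completed September 17, 2024, before the deadline.
(2) due by October 7, 2024 + 21 days = October 28, 2024; done October 27, 2024 — timely.
(3) due by December 1, 2024 + 45 days = January 15, 2025; done December 2, 2024 — timely.
(4) due by December 2, 2024 + 48 days = January 19, 2025; completed December 17, 2024, before the deadline.
(5) permitted from December 17, 2024 + 10 days = December 27, 2024 onward; done December 28, 2024, after the minimum wait.
(6) due by December 28, 2024 + 10 days = January 7, 2025; completed December 30, 2024, before the deadline.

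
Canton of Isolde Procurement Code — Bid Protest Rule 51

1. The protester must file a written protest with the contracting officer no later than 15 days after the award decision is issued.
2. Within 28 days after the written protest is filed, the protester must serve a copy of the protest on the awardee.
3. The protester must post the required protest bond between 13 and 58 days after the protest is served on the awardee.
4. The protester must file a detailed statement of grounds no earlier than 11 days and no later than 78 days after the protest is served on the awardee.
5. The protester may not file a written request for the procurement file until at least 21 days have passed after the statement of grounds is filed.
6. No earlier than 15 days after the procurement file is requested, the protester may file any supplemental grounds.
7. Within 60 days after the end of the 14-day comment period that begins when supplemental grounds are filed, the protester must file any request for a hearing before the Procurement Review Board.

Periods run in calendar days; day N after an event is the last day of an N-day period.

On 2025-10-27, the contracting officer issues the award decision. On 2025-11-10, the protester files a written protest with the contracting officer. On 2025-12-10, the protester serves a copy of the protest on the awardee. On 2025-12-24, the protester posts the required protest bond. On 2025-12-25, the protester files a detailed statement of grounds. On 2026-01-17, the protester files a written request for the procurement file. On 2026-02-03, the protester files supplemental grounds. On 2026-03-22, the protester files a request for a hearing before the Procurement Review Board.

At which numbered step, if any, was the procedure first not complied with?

Step 2

(1) due by 2025-10-27 + 15 days = 2025-11-11; done 2025-11-10 — timely.
(2) due by 2025-11-10 + 28 days = 2025-12-08; done 2025-12-10 — 2 days late.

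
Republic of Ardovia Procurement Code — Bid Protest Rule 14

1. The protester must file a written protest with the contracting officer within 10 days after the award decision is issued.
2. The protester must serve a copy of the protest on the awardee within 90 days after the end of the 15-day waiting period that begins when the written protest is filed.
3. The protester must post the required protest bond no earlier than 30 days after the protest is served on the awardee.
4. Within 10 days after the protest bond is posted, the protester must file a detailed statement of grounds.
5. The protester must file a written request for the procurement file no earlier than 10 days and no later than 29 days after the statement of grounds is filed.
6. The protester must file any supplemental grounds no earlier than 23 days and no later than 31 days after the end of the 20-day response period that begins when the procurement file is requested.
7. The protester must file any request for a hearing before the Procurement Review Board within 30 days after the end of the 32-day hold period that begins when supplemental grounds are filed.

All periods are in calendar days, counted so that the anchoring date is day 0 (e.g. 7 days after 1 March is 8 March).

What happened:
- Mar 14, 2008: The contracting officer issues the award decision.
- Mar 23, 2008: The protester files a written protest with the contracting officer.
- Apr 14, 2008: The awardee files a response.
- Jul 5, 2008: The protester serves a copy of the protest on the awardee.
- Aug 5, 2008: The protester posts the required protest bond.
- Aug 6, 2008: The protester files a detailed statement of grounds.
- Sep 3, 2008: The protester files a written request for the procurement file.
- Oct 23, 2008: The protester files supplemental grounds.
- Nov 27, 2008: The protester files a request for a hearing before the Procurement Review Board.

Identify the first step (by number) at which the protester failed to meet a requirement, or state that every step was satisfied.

Step 1: 10 days after Mar 14, 2008 (when the award decision is issued) is Mar 24, 2008; completed Mar 23, 2008, before the deadline.
Step 2: 90 days after Apr 7, 2008 (end of the 15-day waiting period, which began when the written protest is filed on Mar 23, 2008) is Jul 6, 2008; done Jul 5, 2008 — timely.
Step 3: the earliest permitted date is 30 days after Jul 5, 2008 (when the protest is served on the awardee), i.e. Aug 4, 2008; done Aug 5, 2008, after the minimum wait.
Step 4: 10 days after Aug 5, 2008 (when the protest bond is posted) is Aug 15, 2008; Aug 6, 2008 is within that limit.
Step 5: the window is 10–29 days after Aug 6, 2008 (when the statement of grounds is filed), so Aug 16, 2008 through Sep 4, 2008; Sep 3, 2008 falls inside that range.
Step 6: the window is 23–31 days after Sep 23, 2008 (end of the 20-day response period, which began when the procurement file is requested on Sep 3, 2008), so Oct 16, 2008 through Oct 24, 2008; done Oct 23, 2008, which is between those dates.
Step 7: 30 days after Nov 24, 2008 (end of the 32-day hold period, which began when supplemental grounds are filed on Oct 23, 2008) is Dec 24, 2008; Nov 27, 2008 is within that limit.

None — every step was satisfied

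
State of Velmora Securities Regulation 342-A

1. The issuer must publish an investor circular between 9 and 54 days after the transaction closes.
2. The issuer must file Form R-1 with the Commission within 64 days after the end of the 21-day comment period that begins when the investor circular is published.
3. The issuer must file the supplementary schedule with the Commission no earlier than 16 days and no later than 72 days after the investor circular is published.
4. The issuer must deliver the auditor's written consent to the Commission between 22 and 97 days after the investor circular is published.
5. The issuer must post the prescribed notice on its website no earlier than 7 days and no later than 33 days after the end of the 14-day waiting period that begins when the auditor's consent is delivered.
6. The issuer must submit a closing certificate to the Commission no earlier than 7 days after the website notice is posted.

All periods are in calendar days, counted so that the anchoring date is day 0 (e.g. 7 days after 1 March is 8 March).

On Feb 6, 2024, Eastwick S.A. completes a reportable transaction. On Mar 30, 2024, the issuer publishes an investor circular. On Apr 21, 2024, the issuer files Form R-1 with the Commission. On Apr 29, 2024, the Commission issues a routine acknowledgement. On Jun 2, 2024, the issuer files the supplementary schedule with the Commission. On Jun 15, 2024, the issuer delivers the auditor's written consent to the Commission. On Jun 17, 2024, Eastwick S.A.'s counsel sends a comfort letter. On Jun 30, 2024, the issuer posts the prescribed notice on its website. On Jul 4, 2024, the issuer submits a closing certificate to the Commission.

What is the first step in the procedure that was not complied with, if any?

Step 5

Step 1: the window is 9–54 days after Feb 6, 2024 (when the transaction closes), so Feb 15, 2024 through Mar 31, 2024; Mar 30, 2024 falls inside that range.
Step 2: 64 days after Apr 20, 2024 (end of the 21-day comment period, which began when the investor circular is published on Mar 30, 2024) is Jun 23, 2024; Apr 21, 2024 is within that limit.
Step 3: the window is 16–72 days after Mar 30, 2024 (when the investor circular is published), so Apr 15, 2024 through Jun 10, 2024; done Jun 2, 2024 — within the window.
Step 4: the window is 22–97 days after Mar 30, 2024 (when the investor circular is published), so Apr 21, 2024 through Jul 5, 2024; done Jun 15, 2024, which is between those dates.
Step 5: the window is 7–33 days after Jun 29, 2024 (end of the 14-day waiting period, which began when the auditor's consent is delivered on Jun 15, 2024), so Jul 6, 2024 through Aug 1, 2024; done Jun 30, 2024 — 6 days before the window opened.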